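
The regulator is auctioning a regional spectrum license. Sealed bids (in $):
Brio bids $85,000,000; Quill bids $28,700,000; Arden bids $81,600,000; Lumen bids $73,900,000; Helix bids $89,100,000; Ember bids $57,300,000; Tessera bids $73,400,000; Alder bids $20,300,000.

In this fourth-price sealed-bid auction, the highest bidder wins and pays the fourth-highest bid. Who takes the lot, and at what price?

Helix pays $73,900,000

Bids ranked: 89,100,000 (Helix) > 85,000,000 (Brio) > 81,600,000 (Arden) > 73,900,000 (Lumen) > 73,400,000 (Tessera) > 57,300,000 (Ember) > …
Helix wins; payment is bid #4 in the ranking = $73,900,000.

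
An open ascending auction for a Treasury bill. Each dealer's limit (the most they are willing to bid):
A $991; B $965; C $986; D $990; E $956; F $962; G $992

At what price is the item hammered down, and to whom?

G wins at $991

Limits ranked: 992 (G) > 991 (A) > 990 (D) > 986 (C) > 965 (B) > 962 (F) > …
A is the last rival to drop out, at $991; G remains and wins at that price.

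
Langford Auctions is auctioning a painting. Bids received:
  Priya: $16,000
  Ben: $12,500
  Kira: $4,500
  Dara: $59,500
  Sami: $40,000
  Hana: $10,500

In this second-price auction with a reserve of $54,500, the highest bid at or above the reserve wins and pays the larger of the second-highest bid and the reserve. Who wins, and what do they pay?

Second-price auction with a reserve of $54,500: the highest bid at or above the reserve wins and pays the larger of the second-highest bid and the reserve.
Sorting bids: 59,500 (Dara) > 40,000 (Sami) > 16,000 (Priya) > 12,500 (Ben) > 10,500 (Hana) > 4,500 (Kira)
Dara has the top bid at or above the reserve ($59,500).
Second-highest bid $40,000 is below the reserve $54,500, so the reserve binds → payment $54,500.

Dara pays $54,500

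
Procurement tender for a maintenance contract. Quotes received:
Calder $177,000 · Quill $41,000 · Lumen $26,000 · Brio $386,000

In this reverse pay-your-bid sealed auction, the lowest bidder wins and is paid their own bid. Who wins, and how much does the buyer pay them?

Lumen is paid $26,000

Sorting bids: 26,000 (Lumen) < 41,000 (Quill) < 177,000 (Calder) < 386,000 (Brio)
First-price: Lumen is paid what they bid, $26,000.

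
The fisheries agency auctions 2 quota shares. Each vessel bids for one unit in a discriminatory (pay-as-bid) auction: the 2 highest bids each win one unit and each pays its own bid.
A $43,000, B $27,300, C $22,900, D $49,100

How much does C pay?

Sorting: 49,100 (D), 43,000 (A), 27,300 (B), 22,900 (C)
Top 2: D, A.
C does not win → $0.

C pays $0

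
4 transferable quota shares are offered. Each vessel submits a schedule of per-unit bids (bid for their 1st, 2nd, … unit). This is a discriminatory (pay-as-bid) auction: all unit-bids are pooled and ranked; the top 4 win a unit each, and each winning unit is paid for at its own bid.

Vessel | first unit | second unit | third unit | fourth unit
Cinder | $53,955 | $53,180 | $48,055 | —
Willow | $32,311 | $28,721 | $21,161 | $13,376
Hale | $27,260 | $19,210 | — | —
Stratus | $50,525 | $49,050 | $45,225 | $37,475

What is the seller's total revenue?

All unit-bids, highest first — top 4: 53,955 (Cinder-1), 53,180 (Cinder-2), 50,525 (Stratus-1), 49,050 (Stratus-2)
Next rejected bid: $48,055 (not a price — pay-as-bid).
Each winning unit pays its own bid.
Revenue = 53,955 + 53,180 + 50,525 + 49,050 = $206,710.

Total revenue: $206,710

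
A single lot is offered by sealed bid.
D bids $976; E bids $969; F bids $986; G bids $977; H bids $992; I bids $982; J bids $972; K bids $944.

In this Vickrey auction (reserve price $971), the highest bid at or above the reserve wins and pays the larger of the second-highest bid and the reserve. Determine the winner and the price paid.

H pays $986

Rule: the highest bid at or above the reserve wins and pays the larger of the second-highest bid and the reserve.
Bids in order: 992 (H) > 986 (F) > 982 (I) > 977 (G) > 976 (D) > 972 (J) > …
Highest eligible bid: H at $992.
max(second-highest $986, reserve $971) = $986; the reserve does not bind.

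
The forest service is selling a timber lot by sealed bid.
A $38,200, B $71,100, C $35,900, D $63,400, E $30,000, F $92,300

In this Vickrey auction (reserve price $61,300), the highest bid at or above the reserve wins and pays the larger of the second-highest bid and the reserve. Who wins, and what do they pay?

Bids ranked: 92,300 (F) > 71,100 (B) > 63,400 (D) > 38,200 (A) > 35,900 (C) > 30,000 (E)
F has the top bid at or above the reserve ($92,300).
max(second-highest $71,100, reserve $61,300) = $71,100; the reserve does not bind.

F pays $71,100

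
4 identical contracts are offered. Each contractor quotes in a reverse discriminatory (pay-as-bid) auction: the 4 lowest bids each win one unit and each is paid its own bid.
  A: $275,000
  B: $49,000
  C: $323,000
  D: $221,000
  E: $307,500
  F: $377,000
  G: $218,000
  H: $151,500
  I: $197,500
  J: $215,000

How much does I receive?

I is paid $197,500

Ordering the bids: 49,000 (B), 151,500 (H), 197,500 (I), 215,000 (J), 218,000 (G), 221,000 (D), …
The 4 lowest are B, H, I, J.
I wins → own bid $197,500.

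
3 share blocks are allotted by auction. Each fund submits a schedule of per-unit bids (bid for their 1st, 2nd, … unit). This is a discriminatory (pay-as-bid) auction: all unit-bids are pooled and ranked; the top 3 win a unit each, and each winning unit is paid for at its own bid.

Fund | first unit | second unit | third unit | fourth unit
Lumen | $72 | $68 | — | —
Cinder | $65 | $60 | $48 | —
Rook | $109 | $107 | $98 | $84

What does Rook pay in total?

Rook pays $314

Merging the schedules and taking the best 3: 109 (Rook-1), 107 (Rook-2), 98 (Rook-3)
Next rejected bid: $84 (not a price — pay-as-bid).
Rook's winning unit-bids: 109 + 107 + 98 = $314.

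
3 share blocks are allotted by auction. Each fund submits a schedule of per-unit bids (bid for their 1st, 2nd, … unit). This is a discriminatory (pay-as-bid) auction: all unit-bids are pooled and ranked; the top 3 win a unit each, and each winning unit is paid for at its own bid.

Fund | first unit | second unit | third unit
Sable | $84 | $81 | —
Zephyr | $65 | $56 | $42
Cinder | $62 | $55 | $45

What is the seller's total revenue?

Total revenue: $230

Merging the schedules and taking the best 3: 84 (Sable-1), 81 (Sable-2), 65 (Zephyr-1)
Next rejected bid: $62 (not a price — pay-as-bid).
Each winning unit pays its own bid.
Revenue = 84 + 81 + 65 = $230.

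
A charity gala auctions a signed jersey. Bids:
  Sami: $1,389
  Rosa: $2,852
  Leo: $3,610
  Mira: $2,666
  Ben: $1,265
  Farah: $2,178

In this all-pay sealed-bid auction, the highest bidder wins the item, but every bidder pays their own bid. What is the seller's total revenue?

Total revenue: $13,960

All-pay sealed-bid auction: the highest bidder wins the item, but every bidder pays their own bid.
Bids in order: 3,610 (Leo) > 2,852 (Rosa) > 2,666 (Mira) > 2,178 (Farah) > 1,389 (Sami) > 1,265 (Ben)
Every bidder forfeits their bid regardless of winning.
Revenue = 1,389 + 2,852 + 3,610 + 2,666 + 1,265 + 2,178 = $13,960.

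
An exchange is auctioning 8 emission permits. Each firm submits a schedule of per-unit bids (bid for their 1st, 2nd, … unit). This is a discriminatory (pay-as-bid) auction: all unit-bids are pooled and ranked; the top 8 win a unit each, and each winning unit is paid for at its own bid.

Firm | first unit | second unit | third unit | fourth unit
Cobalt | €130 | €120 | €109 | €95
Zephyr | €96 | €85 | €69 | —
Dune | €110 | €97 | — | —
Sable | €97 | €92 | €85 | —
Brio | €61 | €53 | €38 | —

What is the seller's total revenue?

Total revenue: €854

Merging the schedules and taking the best 8: 130 (Cobalt-1), 120 (Cobalt-2), 110 (Dune-1), 109 (Cobalt-3), 97 (Dune-2), 97 (Sable-1), 96 (Zephyr-1), 95 (Cobalt-4)
Next rejected bid: €92 (not a price — pay-as-bid).
Each winning unit pays its own bid.
Revenue = 130 + 120 + 110 + 109 + 97 + 97 + 96 + 95 = €854.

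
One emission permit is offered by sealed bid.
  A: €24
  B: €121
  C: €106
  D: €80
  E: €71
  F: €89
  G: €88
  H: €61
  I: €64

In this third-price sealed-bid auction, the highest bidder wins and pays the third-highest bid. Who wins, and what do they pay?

Bids in order: 121 (B) > 106 (C) > 89 (F) > 88 (G) > 80 (D) > 71 (E) > …
B wins; payment is bid #3 in the ranking = €89.

B pays €89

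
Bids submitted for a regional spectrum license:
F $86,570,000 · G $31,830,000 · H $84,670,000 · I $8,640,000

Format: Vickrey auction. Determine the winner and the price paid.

F pays $84,670,000

Vickrey auction: the highest bidder wins and pays the second-highest bid.
Bids in order: 86,570,000 (F) > 84,670,000 (H) > 31,830,000 (G) > 8,640,000 (I)
F wins with the highest bid; price is set by the runner-up at $84,670,000.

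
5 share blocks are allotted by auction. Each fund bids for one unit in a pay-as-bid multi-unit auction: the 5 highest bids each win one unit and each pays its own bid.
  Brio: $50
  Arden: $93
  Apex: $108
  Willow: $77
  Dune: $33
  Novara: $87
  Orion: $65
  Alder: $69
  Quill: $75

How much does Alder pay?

Sorting: 108 (Apex), 93 (Arden), 87 (Novara), 77 (Willow), 75 (Quill), 69 (Alder), 65 (Orion), …
The 5 highest are Apex, Arden, Novara, Willow, Quill.
Alder does not win → $0.

Alder pays $0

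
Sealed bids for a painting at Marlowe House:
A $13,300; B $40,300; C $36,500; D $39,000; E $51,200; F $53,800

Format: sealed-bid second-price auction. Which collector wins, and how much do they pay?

F pays $51,200

Bids in order: 53,800 (F) > 51,200 (E) > 40,300 (B) > 39,000 (D) > 36,500 (C) > 13,300 (A)
Second-price: F pays E's bid of $51,200.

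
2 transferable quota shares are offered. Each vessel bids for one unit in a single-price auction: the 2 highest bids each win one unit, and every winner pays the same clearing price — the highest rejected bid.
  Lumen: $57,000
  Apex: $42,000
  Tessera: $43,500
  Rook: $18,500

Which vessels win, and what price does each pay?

Lumen, Tessera; each pays $42,000

Ordering the bids: 57,000 (Lumen), 43,500 (Tessera), 42,000 (Apex), 18,500 (Rook)
The 2 highest are Lumen, Tessera.
Clearing price = highest rejected bid = $42,000.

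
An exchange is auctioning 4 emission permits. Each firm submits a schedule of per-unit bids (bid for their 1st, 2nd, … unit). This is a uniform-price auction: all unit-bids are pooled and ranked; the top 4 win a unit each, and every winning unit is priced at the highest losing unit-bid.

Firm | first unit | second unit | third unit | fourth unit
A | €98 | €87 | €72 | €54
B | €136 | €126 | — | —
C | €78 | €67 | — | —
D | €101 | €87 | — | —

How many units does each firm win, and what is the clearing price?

Pooled unit-bids ranked (top 4): 136 (B-1), 126 (B-2), 101 (D-1), 98 (A-1)
The (k+1)-th unit-bid is €87.
Allocation: A 1, B 2, D 1.

A 1, B 2, D 1; clearing price €87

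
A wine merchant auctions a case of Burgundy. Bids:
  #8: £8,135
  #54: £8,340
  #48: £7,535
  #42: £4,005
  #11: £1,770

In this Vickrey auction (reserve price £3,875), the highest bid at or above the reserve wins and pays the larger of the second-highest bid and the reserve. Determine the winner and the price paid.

#54 pays £8,135

Sorting bids: 8,340 (#54) > 8,135 (#8) > 7,535 (#48) > 4,005 (#42) > 1,770 (#11)
Highest eligible bid: #54 at £8,340.
Second-highest bid £8,135 exceeds the reserve £3,875 → payment £8,135.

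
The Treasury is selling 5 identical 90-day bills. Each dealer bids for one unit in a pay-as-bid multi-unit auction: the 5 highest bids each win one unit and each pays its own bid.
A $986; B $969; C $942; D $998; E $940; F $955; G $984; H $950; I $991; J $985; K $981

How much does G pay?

G pays $984

Sorting: 998 (D), 991 (I), 986 (A), 985 (J), 984 (G), 981 (K), 969 (B), …
Top 5: D, I, A, J, G.
G wins → own bid $984.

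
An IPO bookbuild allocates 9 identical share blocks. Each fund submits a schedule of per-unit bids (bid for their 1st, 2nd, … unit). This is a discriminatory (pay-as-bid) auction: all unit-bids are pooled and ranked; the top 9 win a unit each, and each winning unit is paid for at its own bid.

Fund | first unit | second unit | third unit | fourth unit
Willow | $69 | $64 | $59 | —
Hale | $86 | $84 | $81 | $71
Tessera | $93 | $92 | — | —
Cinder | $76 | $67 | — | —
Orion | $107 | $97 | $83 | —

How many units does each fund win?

Pooled unit-bids ranked (top 9): 107 (Orion-1), 97 (Orion-2), 93 (Tessera-1), 92 (Tessera-2), 86 (Hale-1), 84 (Hale-2), 83 (Orion-3), 81 (Hale-3), 76 (Cinder-1)
Next rejected bid: $71 (not a price — pay-as-bid).
Allocation: Cinder 1, Hale 3, Orion 3, Tessera 2.

Cinder 1, Hale 3, Orion 3, Tessera 2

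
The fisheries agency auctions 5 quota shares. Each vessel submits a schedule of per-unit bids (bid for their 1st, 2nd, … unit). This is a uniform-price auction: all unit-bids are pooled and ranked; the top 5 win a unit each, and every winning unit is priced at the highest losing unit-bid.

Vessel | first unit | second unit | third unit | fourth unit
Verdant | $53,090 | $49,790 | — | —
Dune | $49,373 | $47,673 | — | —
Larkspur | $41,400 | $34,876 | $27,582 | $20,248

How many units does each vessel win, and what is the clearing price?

All unit-bids, highest first — top 5: 53,090 (Verdant-1), 49,790 (Verdant-2), 49,373 (Dune-1), 47,673 (Dune-2), 41,400 (Larkspur-1)
Highest rejected unit-bid = $34,876.
Allocation: Dune 2, Larkspur 1, Verdant 2.

Dune 2, Larkspur 1, Verdant 2; clearing price $34,876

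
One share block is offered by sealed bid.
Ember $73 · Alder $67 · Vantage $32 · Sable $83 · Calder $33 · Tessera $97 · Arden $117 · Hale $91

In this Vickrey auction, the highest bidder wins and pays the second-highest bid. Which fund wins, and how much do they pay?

Bids in order: 117 (Arden) > 97 (Tessera) > 91 (Hale) > 83 (Sable) > 73 (Ember) > 67 (Alder) > …
Arden wins with the highest bid; price is set by the runner-up at $97.

Arden pays $97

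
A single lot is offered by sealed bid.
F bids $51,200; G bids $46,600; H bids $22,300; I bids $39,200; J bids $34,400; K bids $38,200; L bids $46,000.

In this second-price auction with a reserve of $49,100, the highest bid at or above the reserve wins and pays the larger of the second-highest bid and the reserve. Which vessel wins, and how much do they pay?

Rule: the highest bid at or above the reserve wins and pays the larger of the second-highest bid and the reserve.
Bids in order: 51,200 (F) > 46,600 (G) > 46,000 (L) > 39,200 (I) > 38,200 (K) > 34,400 (J) > …
F has the top bid at or above the reserve ($51,200).
Second-highest bid $46,600 is below the reserve $49,100, so the reserve binds → payment $49,100.

F pays $49,100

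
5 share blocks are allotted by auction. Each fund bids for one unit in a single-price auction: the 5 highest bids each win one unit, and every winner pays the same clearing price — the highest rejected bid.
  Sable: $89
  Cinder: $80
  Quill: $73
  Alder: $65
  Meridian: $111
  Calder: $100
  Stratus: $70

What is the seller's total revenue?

Total revenue: $350

Sorting: 111 (Meridian), 100 (Calder), 89 (Sable), 80 (Cinder), 73 (Quill), 70 (Stratus), 65 (Alder)
Top 5: Meridian, Calder, Sable, Cinder, Quill.
First losing bid is Stratus's $70, which sets the uniform price.
Total revenue = 5 × $70 = $350.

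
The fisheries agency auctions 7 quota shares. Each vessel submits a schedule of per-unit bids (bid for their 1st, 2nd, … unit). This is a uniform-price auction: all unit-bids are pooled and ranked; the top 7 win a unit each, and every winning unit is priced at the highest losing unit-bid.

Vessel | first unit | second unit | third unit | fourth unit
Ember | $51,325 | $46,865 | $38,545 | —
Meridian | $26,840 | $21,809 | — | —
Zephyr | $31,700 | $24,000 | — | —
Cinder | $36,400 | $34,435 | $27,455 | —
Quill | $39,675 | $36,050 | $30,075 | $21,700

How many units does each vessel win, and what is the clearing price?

Pooled unit-bids ranked (top 7): 51,325 (Ember-1), 46,865 (Ember-2), 39,675 (Quill-1), 38,545 (Ember-3), 36,400 (Cinder-1), 36,050 (Quill-2), 34,435 (Cinder-2)
Highest rejected unit-bid = $31,700.
Allocation: Cinder 2, Ember 3, Quill 2.

Cinder 2, Ember 3, Quill 2; clearing price $31,700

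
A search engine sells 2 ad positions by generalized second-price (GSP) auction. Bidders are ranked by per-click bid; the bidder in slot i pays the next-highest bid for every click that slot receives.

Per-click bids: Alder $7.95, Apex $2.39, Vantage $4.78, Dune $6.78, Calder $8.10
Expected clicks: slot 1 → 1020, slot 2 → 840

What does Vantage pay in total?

Vantage pays $0.00

Per-click bids in order: $8.10 (Calder) > $7.95 (Alder) > $6.78 (Dune) > …
Vantage ranks below slot 2 → no slot, pays nothing.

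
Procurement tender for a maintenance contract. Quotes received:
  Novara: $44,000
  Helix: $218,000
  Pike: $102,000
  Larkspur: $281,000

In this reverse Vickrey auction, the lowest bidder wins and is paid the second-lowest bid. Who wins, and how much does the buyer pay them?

Novara is paid $102,000

Rule: the lowest bidder wins and is paid the second-lowest bid.
Bids in order: 44,000 (Novara) < 102,000 (Pike) < 218,000 (Helix) < 281,000 (Larkspur)
Second-price: Novara is paid Pike's bid of $102,000.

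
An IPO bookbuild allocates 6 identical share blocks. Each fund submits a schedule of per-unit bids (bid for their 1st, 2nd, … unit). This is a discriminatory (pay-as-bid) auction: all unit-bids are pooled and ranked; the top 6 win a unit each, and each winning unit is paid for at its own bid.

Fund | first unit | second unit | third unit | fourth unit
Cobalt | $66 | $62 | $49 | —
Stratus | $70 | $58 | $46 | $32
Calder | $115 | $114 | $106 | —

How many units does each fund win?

All unit-bids, highest first — top 6: 115 (Calder-1), 114 (Calder-2), 106 (Calder-3), 70 (Stratus-1), 66 (Cobalt-1), 62 (Cobalt-2)
Next rejected bid: $58 (not a price — pay-as-bid).
Allocation: Calder 3, Cobalt 2, Stratus 1.

Calder 3, Cobalt 2, Stratus 1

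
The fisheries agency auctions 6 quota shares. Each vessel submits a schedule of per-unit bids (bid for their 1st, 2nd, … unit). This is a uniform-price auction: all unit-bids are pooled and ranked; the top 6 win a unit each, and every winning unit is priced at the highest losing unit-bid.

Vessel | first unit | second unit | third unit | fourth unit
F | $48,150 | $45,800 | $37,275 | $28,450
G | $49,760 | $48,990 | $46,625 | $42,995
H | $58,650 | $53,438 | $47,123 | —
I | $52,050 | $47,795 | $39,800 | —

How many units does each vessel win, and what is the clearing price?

F 1, G 2, H 2, I 1; clearing price $47,795

All unit-bids, highest first — top 6: 58,650 (H-1), 53,438 (H-2), 52,050 (I-1), 49,760 (G-1), 48,990 (G-2), 48,150 (F-1)
Highest rejected unit-bid = $47,795.
Allocation: F 1, G 2, H 2, I 1.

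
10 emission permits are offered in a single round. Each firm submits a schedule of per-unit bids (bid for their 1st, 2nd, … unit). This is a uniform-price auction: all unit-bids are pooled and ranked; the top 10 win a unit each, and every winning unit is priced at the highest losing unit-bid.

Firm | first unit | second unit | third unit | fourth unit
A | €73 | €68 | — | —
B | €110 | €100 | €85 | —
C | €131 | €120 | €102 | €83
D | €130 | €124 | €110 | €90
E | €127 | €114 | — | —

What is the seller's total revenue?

All unit-bids, highest first — top 10: 131 (C-1), 130 (D-1), 127 (E-1), 124 (D-2), 120 (C-2), 114 (E-2), 110 (B-1), 110 (D-3), 102 (C-3), 100 (B-2)
First bid not allocated: €90.
Allocation: B 2, C 3, D 3, E 2. Every unit priced at €90.
Revenue = 10 × 90 = €900.

Total revenue: €900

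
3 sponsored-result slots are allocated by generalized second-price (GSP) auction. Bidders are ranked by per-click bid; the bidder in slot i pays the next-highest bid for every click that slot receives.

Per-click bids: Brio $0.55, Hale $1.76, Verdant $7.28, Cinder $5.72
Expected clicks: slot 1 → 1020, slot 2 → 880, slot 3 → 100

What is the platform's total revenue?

Total revenue: $7438.20

Per-click bids in order: $7.28 (Verdant) > $5.72 (Cinder) > $1.76 (Hale) > $0.55 (Brio)
Slot 1: Verdant pays $5.72 × 1020 = $5834.40
Slot 2: Cinder pays $1.76 × 880 = $1548.80
Slot 3: Hale pays $0.55 × 100 = $55.00
Total = $7438.20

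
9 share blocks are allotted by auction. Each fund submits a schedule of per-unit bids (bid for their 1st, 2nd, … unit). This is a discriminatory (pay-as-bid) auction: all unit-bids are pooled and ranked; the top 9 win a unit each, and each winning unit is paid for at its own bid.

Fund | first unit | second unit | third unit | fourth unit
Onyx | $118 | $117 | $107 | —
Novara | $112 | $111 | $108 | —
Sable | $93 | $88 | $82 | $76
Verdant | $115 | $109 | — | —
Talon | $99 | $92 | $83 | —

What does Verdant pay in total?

Merging the schedules and taking the best 9: 118 (Onyx-1), 117 (Onyx-2), 115 (Verdant-1), 112 (Novara-1), 111 (Novara-2), 109 (Verdant-2), 108 (Novara-3), 107 (Onyx-3), 99 (Talon-1)
Next rejected bid: $93 (not a price — pay-as-bid).
Verdant's winning unit-bids: 115 + 109 = $224.

Verdant pays $224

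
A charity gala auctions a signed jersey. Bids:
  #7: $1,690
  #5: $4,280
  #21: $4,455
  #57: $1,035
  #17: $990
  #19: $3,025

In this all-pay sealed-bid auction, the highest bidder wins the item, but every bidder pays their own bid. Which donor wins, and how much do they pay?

#21 pays $4,455

Rule: the highest bidder wins the item, but every bidder pays their own bid.
Bids in order: 4,455 (#21) > 4,280 (#5) > 3,025 (#19) > 1,690 (#7) > 1,035 (#57) > 990 (#17)
#21 wins with the top bid; all bids are sunk regardless.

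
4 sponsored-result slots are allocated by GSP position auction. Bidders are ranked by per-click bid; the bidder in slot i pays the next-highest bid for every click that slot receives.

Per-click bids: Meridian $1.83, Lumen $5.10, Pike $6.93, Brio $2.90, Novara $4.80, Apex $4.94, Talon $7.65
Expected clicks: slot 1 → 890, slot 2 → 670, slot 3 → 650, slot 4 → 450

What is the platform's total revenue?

Total revenue: $14955.70

Ranked by bid: $7.65 (Talon) > $6.93 (Pike) > $5.10 (Lumen) > $4.94 (Apex) > $4.80 (Novara) > …
Slot 1: Talon pays $6.93 × 890 = $6167.70
Slot 2: Pike pays $5.10 × 670 = $3417.00
Slot 3: Lumen pays $4.94 × 650 = $3211.00
Slot 4: Apex pays $4.80 × 450 = $2160.00
Total = $14955.70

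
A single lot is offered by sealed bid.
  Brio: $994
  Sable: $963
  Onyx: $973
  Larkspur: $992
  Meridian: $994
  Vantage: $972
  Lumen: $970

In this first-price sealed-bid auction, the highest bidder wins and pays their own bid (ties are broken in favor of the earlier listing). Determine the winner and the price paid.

Brio pays $994

Rule: the highest bidder wins and pays their own bid.
Bids in order: 994 (Brio) > 994 (Meridian) > 992 (Larkspur) > 973 (Onyx) > 972 (Vantage) > 970 (Lumen) > …
Tie at $994 → Brio wins by tie-break.
Brio has the highest bid and pays exactly that: $994.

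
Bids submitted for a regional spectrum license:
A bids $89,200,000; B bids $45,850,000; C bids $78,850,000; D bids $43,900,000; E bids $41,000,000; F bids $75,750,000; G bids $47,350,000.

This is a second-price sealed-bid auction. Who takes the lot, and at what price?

A pays $78,850,000

Second-price sealed-bid auction: the highest bidder wins and pays the second-highest bid.
Sorting bids: 89,200,000 (A) > 78,850,000 (C) > 75,750,000 (F) > 47,350,000 (G) > 45,850,000 (B) > 43,900,000 (D) > …
Second-price: A pays C's bid of $78,850,000.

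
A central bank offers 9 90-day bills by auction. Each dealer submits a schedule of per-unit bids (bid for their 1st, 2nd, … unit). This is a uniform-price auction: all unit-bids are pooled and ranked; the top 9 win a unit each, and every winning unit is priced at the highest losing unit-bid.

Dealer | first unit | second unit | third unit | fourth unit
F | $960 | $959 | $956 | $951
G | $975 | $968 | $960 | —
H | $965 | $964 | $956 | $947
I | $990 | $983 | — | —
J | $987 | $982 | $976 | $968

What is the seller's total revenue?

Total revenue: $8,676

All unit-bids, highest first — top 9: 990 (I-1), 987 (J-1), 983 (I-2), 982 (J-2), 976 (J-3), 975 (G-1), 968 (G-2), 968 (J-4), 965 (H-1)
The (k+1)-th unit-bid is $964.
Allocation: G 2, H 1, I 2, J 4. Every unit priced at $964.
Revenue = 9 × 964 = $8,676.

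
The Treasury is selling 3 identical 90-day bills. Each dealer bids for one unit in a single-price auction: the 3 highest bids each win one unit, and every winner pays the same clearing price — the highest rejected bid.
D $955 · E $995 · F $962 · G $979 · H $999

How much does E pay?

E pays $962

Bids ranked high→low: 999 (H), 995 (E), 979 (G), 962 (F), 955 (D)
Winners (3 units): H, E, G.
Clearing price = highest rejected bid = $962.
E wins → pays $962.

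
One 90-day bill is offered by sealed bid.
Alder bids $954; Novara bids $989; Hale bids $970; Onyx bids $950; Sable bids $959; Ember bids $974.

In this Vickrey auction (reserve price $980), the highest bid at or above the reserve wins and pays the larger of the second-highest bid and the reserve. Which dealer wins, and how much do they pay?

Sorting bids: 989 (Novara) > 974 (Ember) > 970 (Hale) > 959 (Sable) > 954 (Alder) > 950 (Onyx)
Highest eligible bid: Novara at $989.
max(second-highest $974, reserve $980) = $980.

Novara pays $980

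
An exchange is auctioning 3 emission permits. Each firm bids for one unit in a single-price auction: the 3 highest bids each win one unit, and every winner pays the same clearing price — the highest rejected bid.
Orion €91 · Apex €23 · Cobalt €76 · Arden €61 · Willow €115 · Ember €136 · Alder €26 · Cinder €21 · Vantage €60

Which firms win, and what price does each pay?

Ember, Willow, Orion; each pays €76

Ordering the bids: 136 (Ember), 115 (Willow), 91 (Orion), 76 (Cobalt), 61 (Arden), …
The 3 highest are Ember, Willow, Orion.
First losing bid is Cobalt's €76, which sets the uniform price.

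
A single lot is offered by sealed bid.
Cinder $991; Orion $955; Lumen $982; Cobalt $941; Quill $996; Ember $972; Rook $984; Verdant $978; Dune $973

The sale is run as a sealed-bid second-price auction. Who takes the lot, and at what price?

Sorting bids: 996 (Quill) > 991 (Cinder) > 984 (Rook) > 982 (Lumen) > 978 (Verdant) > 973 (Dune) > …
Quill is highest; pays the second-highest bid, $991.

Quill pays $991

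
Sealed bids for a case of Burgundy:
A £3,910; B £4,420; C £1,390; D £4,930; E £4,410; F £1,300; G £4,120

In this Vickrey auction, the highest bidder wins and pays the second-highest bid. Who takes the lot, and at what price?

Bids in order: 4,930 (D) > 4,420 (B) > 4,410 (E) > 4,120 (G) > 3,910 (A) > 1,390 (C) > …
D wins with the highest bid; price is set by the runner-up at £4,420.

D pays £4,420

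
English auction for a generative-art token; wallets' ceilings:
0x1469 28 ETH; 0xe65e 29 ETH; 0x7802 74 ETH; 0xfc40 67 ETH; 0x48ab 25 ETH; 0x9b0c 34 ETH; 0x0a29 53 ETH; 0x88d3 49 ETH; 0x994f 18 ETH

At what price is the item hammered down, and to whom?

Sorting limits: 74 (0x7802) > 67 (0xfc40) > 53 (0x0a29) > 49 (0x88d3) > 34 (0x9b0c) > 29 (0xe65e) > …
Once the price passes 67 ETH, only 0x7802 is left; the hammer falls at 0xfc40's limit of 67 ETH.

0x7802 wins at 67 ETH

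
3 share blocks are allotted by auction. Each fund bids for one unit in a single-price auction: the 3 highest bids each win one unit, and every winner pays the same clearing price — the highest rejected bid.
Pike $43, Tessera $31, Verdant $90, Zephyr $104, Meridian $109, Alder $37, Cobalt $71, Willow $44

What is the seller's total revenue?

Bids ranked high→low: 109 (Meridian), 104 (Zephyr), 90 (Verdant), 71 (Cobalt), 44 (Willow), …
Top 3: Meridian, Zephyr, Verdant.
First losing bid is Cobalt's $71, which sets the uniform price.
Total revenue = 3 × $71 = $213.

Total revenue: $213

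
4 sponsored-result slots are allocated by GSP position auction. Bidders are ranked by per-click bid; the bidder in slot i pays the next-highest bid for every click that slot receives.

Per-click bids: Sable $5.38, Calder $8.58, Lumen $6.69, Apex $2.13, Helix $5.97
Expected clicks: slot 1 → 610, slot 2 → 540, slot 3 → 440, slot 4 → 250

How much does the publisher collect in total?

Total revenue: $10204.40

Per-click bids in order: $8.58 (Calder) > $6.69 (Lumen) > $5.97 (Helix) > $5.38 (Sable) > $2.13 (Apex)
Slot 1: Calder pays $6.69 × 610 = $4080.90
Slot 2: Lumen pays $5.97 × 540 = $3223.80
Slot 3: Helix pays $5.38 × 440 = $2367.20
Slot 4: Sable pays $2.13 × 250 = $532.50
Total = $10204.40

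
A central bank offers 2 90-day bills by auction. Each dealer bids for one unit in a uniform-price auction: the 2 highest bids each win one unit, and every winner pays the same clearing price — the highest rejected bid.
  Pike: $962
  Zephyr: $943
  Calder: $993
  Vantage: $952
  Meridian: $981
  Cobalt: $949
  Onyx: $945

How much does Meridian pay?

Ordering the bids: 993 (Calder), 981 (Meridian), 962 (Pike), 952 (Vantage), …
Top 2: Calder, Meridian.
Highest unsuccessful bid: $962 → clearing price.
Meridian wins → pays $962.

Meridian pays $962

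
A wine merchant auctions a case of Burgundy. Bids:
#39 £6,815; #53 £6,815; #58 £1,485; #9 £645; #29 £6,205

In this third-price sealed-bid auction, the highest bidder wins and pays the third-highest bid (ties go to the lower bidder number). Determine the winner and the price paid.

Rule: the highest bidder wins and pays the third-highest bid.
Sorting bids: 6,815 (#39) > 6,815 (#53) > 6,205 (#29) > 1,485 (#58) > 645 (#9)
#39 and #53 tie at £6,815; tie-break gives it to #39.
#39 wins; payment is bid #3 in the ranking = £6,205.

#39 pays £6,205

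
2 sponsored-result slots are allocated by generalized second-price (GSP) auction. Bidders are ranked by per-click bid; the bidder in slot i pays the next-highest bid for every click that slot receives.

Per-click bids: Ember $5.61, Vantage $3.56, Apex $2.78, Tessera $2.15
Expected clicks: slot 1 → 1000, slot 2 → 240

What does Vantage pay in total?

Ranked by bid: $5.61 (Ember) > $3.56 (Vantage) > $2.78 (Apex) > …
Vantage holds slot 2 → pays next bid $2.78 × 240 clicks = $667.20.

Vantage pays $667.20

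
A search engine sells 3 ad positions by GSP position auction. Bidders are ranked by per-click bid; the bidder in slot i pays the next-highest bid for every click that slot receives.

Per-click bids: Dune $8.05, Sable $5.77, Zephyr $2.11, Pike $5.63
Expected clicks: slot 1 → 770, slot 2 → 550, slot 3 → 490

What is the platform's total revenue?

Per-click bids in order: $8.05 (Dune) > $5.77 (Sable) > $5.63 (Pike) > $2.11 (Zephyr)
Slot 1: Dune pays $5.77 × 770 = $4442.90
Slot 2: Sable pays $5.63 × 550 = $3096.50
Slot 3: Pike pays $2.11 × 490 = $1033.90
Total = $8573.30

Total revenue: $8573.30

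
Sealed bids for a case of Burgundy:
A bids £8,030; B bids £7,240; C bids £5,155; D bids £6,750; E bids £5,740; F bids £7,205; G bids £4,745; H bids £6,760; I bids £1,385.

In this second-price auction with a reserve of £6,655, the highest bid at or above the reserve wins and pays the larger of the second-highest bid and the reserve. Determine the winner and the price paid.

A pays £7,240

Bids in order: 8,030 (A) > 7,240 (B) > 7,205 (F) > 6,760 (H) > 6,750 (D) > 5,740 (E) > …
Highest eligible bid: A at £8,030.
max(second-highest £7,240, reserve £6,655) = £7,240; the reserve does not bind.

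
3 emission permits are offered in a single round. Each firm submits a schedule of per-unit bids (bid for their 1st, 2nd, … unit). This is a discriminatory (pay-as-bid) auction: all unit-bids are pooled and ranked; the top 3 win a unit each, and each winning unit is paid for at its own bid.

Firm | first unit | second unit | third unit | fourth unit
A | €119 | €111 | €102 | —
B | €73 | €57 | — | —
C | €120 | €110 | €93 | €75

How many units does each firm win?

All unit-bids, highest first — top 3: 120 (C-1), 119 (A-1), 111 (A-2)
Next rejected bid: €110 (not a price — pay-as-bid).
Allocation: A 2, C 1.

A 2, C 1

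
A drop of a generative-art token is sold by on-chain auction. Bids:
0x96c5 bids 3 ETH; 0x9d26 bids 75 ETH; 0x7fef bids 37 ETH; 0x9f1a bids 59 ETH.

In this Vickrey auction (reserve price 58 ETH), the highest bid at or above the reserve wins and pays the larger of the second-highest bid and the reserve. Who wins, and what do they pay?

0x9d26 pays 59 ETH

Sorting bids: 75 (0x9d26) > 59 (0x9f1a) > 37 (0x7fef) > 3 (0x96c5)
Highest eligible bid: 0x9d26 at 75 ETH.
Second-highest bid 59 ETH exceeds the reserve 58 ETH → payment 59 ETH.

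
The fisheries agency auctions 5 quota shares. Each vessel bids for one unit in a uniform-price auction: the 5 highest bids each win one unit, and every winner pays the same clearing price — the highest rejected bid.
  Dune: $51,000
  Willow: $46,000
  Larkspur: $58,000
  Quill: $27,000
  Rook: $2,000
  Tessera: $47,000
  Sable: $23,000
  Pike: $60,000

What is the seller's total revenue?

Bids ranked high→low: 60,000 (Pike), 58,000 (Larkspur), 51,000 (Dune), 47,000 (Tessera), 46,000 (Willow), 27,000 (Quill), 23,000 (Sable), …
Top 5: Pike, Larkspur, Dune, Tessera, Willow.
Highest unsuccessful bid: $27,000 → clearing price.
Total revenue = 5 × $27,000 = $135,000.

Total revenue: $135,000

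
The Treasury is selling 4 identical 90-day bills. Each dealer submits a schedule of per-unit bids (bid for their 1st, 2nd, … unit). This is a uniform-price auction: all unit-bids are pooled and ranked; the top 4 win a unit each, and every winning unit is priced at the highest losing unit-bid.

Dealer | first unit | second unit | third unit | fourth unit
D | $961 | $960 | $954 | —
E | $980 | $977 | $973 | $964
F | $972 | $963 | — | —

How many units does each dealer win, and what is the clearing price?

Pooled unit-bids ranked (top 4): 980 (E-1), 977 (E-2), 973 (E-3), 972 (F-1)
The (k+1)-th unit-bid is $964.
Allocation: E 3, F 1.

E 3, F 1; clearing price $964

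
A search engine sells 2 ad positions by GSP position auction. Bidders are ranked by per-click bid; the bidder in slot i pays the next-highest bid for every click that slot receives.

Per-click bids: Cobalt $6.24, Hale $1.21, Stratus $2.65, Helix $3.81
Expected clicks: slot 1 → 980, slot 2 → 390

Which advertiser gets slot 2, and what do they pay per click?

Helix; $2.65 per click

Per-click bids in order: $6.24 (Cobalt) > $3.81 (Helix) > $2.65 (Stratus) > …
Slot 2 goes to the second-ranked bidder, Helix, who pays the next bid down: $2.65/click.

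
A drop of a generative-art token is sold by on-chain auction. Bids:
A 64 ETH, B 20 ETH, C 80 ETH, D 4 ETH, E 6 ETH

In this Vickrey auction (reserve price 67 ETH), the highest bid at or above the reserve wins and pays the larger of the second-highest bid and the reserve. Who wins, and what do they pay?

C pays 67 ETH

Bids ranked: 80 (C) > 64 (A) > 20 (B) > 6 (E) > 4 (D)
Highest eligible bid: C at 80 ETH.
max(second-highest 64 ETH, reserve 67 ETH) = 67 ETH.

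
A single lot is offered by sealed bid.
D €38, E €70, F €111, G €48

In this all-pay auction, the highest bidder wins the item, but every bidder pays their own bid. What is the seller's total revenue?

Total revenue: €267

Sorting bids: 111 (F) > 70 (E) > 48 (G) > 38 (D)
F wins with the top bid; all bids are sunk regardless.
Every bidder forfeits their bid regardless of winning.
Revenue = 38 + 70 + 111 + 48 = €267.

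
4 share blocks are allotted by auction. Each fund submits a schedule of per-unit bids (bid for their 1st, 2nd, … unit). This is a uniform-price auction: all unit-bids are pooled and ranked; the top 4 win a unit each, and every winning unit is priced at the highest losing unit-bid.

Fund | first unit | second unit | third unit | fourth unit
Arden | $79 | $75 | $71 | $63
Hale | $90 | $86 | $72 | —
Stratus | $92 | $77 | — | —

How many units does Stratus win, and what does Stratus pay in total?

Stratus: 1 unit, pays $77

All unit-bids, highest first — top 4: 92 (Stratus-1), 90 (Hale-1), 86 (Hale-2), 79 (Arden-1)
The (k+1)-th unit-bid is $77.
Stratus wins 1 unit(s) at $77 each.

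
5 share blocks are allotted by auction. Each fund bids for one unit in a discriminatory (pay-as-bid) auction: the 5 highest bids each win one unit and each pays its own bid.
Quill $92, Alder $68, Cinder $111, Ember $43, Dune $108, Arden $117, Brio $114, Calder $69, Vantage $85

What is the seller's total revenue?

Total revenue: $542

Ordering the bids: 117 (Arden), 114 (Brio), 111 (Cinder), 108 (Dune), 92 (Quill), 85 (Vantage), 69 (Calder), …
Winners (5 units): Arden, Brio, Cinder, Dune, Quill.
Total revenue = 117 + 114 + 111 + 108 + 92 = $542.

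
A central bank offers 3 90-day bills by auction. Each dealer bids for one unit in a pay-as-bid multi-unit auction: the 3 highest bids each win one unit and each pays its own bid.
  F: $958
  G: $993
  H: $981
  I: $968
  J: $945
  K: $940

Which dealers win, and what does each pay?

Sorting: 993 (G), 981 (H), 968 (I), 958 (F), 945 (J), …
Winners (3 units): G, H, I.
Each winner pays its own bid: G $993, H $981, I $968.

G $993, H $981, I $968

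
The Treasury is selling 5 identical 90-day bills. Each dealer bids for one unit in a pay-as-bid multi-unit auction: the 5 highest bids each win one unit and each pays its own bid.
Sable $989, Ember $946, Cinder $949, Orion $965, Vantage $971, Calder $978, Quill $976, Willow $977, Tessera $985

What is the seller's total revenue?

Total revenue: $4,905

Bids ranked high→low: 989 (Sable), 985 (Tessera), 978 (Calder), 977 (Willow), 976 (Quill), 971 (Vantage), 965 (Orion), …
The 5 highest are Sable, Tessera, Calder, Willow, Quill.
Total revenue = 989 + 985 + 978 + 977 + 976 = $4,905.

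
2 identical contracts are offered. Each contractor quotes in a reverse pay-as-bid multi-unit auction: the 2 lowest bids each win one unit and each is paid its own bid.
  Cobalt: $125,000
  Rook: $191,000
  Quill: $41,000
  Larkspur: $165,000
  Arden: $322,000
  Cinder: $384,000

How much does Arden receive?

Sorting: 41,000 (Quill), 125,000 (Cobalt), 165,000 (Larkspur), 191,000 (Rook), …
Lowest 2: Quill, Cobalt.
Arden does not win → $0.

Arden is paid $0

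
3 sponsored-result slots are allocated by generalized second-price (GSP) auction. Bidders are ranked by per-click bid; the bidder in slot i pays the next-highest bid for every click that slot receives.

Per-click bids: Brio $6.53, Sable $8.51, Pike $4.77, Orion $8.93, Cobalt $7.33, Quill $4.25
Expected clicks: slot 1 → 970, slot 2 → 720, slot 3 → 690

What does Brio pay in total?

Ranked by bid: $8.93 (Orion) > $8.51 (Sable) > $7.33 (Cobalt) > $6.53 (Brio) > …
Brio ranks below slot 3 → no slot, pays nothing.

Brio pays $0.00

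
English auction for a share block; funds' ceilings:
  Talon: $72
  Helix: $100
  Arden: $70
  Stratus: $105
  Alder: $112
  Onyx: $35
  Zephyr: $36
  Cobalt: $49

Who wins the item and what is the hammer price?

Alder wins at $105

Rule: the price rises until one bidder remains; the winner pays the price at which the last rival dropped out.
Sorting limits: 112 (Alder) > 105 (Stratus) > 100 (Helix) > 72 (Talon) > 70 (Arden) > 49 (Cobalt) > …
Once the price passes $105, only Alder is left; the hammer falls at Stratus's limit of $105.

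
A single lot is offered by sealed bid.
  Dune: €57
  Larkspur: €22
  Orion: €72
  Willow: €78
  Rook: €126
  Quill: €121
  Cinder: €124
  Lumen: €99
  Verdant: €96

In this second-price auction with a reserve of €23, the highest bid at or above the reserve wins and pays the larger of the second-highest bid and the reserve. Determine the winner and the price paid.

Sorting bids: 126 (Rook) > 124 (Cinder) > 121 (Quill) > 99 (Lumen) > 96 (Verdant) > 78 (Willow) > …
Highest eligible bid: Rook at €126.
Second-highest bid €124 exceeds the reserve €23 → payment €124.

Rook pays €124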